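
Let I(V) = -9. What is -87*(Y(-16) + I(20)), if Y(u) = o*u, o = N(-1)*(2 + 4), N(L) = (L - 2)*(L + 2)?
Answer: -24273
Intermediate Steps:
N(L) = (-2 + L)*(2 + L)
o = -18 (o = (-4 + (-1)²)*(2 + 4) = (-4 + 1)*6 = -3*6 = -18)
Y(u) = -18*u
-87*(Y(-16) + I(20)) = -87*(-18*(-16) - 9) = -87*(288 - 9) = -87*279 = -24273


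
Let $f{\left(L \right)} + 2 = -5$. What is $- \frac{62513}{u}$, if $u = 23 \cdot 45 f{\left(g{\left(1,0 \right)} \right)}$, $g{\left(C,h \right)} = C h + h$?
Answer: $\frac{62513}{7245} \approx 8.6284$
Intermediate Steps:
$g{\left(C,h \right)} = h + C h$
$f{\left(L \right)} = -7$ ($f{\left(L \right)} = -2 - 5 = -7$)
$u = -7245$ ($u = 23 \cdot 45 \left(-7\right) = 1035 \left(-7\right) = -7245$)
$- \frac{62513}{u} = - \frac{62513}{-7245} = \left(-62513\right) \left(- \frac{1}{7245}\right) = \frac{62513}{7245}$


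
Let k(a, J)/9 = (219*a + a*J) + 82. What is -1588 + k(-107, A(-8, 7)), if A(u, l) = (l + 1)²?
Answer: -273379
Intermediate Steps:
A(u, l) = (1 + l)²
k(a, J) = 738 + 1971*a + 9*J*a (k(a, J) = 9*((219*a + a*J) + 82) = 9*((219*a + J*a) + 82) = 9*(82 + 219*a + J*a) = 738 + 1971*a + 9*J*a)
-1588 + k(-107, A(-8, 7)) = -1588 + (738 + 1971*(-107) + 9*(1 + 7)²*(-107)) = -1588 + (738 - 210897 + 9*8²*(-107)) = -1588 + (738 - 210897 + 9*64*(-107)) = -1588 + (738 - 210897 - 61632) = -1588 - 271791 = -273379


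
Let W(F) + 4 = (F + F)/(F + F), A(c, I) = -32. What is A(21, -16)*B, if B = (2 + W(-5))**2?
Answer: -32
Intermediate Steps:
W(F) = -3 (W(F) = -4 + (F + F)/(F + F) = -4 + (2*F)/((2*F)) = -4 + (2*F)*(1/(2*F)) = -4 + 1 = -3)
B = 1 (B = (2 - 3)**2 = (-1)**2 = 1)
A(21, -16)*B = -32*1 = -32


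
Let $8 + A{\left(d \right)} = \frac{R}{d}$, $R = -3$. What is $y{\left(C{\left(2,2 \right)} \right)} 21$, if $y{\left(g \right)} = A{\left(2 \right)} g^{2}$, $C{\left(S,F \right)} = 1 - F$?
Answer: $- \frac{399}{2} \approx -199.5$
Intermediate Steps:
$A{\left(d \right)} = -8 - \frac{3}{d}$
$y{\left(g \right)} = - \frac{19 g^{2}}{2}$ ($y{\left(g \right)} = \left(-8 - \frac{3}{2}\right) g^{2} = - \frac{19 g^{2}}{2}$)
$y{\left(C{\left(2,2 \right)} \right)} 21 = - \frac{19 \left(1 - 2\right)^{2}}{2} \cdot 21 = - \frac{19 \left(-1\right)^{2}}{2} \cdot 21 = \left(- \frac{19}{2}\right) 1 \cdot 21 = \left(- \frac{19}{2}\right) 21 = - \frac{399}{2}$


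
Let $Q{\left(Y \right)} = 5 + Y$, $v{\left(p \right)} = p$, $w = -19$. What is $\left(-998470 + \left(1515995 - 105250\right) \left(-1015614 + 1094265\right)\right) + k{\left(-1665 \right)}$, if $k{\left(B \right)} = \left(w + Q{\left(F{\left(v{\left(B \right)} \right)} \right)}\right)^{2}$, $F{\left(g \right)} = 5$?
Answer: $110955506606$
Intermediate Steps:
$k{\left(B \right)} = 81$ ($k{\left(B \right)} = \left(-19 + \left(5 + 5\right)\right)^{2} = \left(-19 + 10\right)^{2} = \left(-9\right)^{2} = 81$)
$\left(-998470 + \left(1515995 - 105250\right) \left(-1015614 + 1094265\right)\right) + k{\left(-1665 \right)} = \left(-998470 + \left(1515995 - 105250\right) \left(-1015614 + 1094265\right)\right) + 81 = \left(-998470 + 1410745 \cdot 78651\right) + 81 = \left(-998470 + 110956504995\right) + 81 = 110955506525 + 81 = 110955506606$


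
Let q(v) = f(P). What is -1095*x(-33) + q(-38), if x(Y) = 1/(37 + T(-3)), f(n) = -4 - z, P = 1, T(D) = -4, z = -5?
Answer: -354/11 ≈ -32.182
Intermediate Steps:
f(n) = 1 (f(n) = -4 - 1*(-5) = -4 + 5 = 1)
q(v) = 1
x(Y) = 1/33 (x(Y) = 1/(37 - 4) = 1/33)
-1095*x(-33) + q(-38) = -1095*1/33 + 1 = -365/11 + 1 = -354/11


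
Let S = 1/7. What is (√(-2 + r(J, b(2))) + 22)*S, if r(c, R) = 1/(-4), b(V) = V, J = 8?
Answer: 22/7 + 3*I/14 ≈ 3.1429 + 0.21429*I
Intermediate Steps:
r(c, R) = -¼
S = ⅐ ≈ 0.14286
(√(-2 + r(J, b(2))) + 22)*S = (√(-2 - ¼) + 22)*(⅐) = (√(-9/4) + 22)*(⅐) = (3*I/2 + 22)*(⅐) = (22 + 3*I/2)*(⅐) = 22/7 + 3*I/14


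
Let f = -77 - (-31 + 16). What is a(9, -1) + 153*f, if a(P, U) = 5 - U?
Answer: -9480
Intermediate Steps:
f = -62 (f = -77 - 1*(-15) = -77 + 15 = -62)
a(9, -1) + 153*f = (5 - 1*(-1)) + 153*(-62) = (5 + 1) - 9486 = 6 - 9486 = -9480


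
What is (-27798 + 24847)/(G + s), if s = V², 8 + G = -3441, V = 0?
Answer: 2951/3449 ≈ 0.85561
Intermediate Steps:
G = -3449 (G = -8 - 3441 = -3449)
s = 0 (s = 0² = 0)
(-27798 + 24847)/(G + s) = (-27798 + 24847)/(-3449 + 0) = -2951/(-3449) = -2951*(-1/3449) = 2951/3449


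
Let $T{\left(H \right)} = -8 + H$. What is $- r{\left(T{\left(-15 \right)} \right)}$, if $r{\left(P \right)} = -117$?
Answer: $117$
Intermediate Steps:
$- r{\left(T{\left(-15 \right)} \right)} = \left(-1\right) \left(-117\right) = 117$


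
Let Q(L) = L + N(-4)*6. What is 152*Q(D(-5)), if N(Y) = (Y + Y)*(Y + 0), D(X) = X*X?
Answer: 32984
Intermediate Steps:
D(X) = X²
N(Y) = 2*Y² (N(Y) = (2*Y)*Y = 2*Y²)
Q(L) = 192 + L (Q(L) = L + (2*(-4)²)*6 = L + (2*16)*6 = L + 32*6 = L + 192 = 192 + L)
152*Q(D(-5)) = 152*(192 + (-5)²) = 152*(192 + 25) = 152*217 = 32984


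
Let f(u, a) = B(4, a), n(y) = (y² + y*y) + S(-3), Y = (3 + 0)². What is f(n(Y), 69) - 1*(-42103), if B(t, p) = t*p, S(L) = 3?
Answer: 42379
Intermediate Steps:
Y = 9 (Y = 3² = 9)
n(y) = 3 + 2*y² (n(y) = (y² + y*y) + 3 = (y² + y²) + 3 = 2*y² + 3 = 3 + 2*y²)
B(t, p) = p*t
f(u, a) = 4*a (f(u, a) = a*4 = 4*a)
f(n(Y), 69) - 1*(-42103) = 4*69 - 1*(-42103) = 276 + 42103 = 42379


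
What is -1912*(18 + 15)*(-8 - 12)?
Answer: 1261920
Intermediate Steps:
-1912*(18 + 15)*(-8 - 12) = -63096*(-20) = -1912*(-660) = 1261920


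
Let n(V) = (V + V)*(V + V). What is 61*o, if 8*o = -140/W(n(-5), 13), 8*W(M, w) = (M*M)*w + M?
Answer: -427/6505 ≈ -0.065642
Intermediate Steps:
n(V) = 4*V² (n(V) = (2*V)*(2*V) = 4*V²)
W(M, w) = M/8 + w*M²/8 (W(M, w) = ((M*M)*w + M)/8 = (M²*w + M)/8 = (w*M² + M)/8 = (M + w*M²)/8 = M/8 + w*M²/8)
o = -7/6505 (o = (-140*2/(25*(1 + (4*(-5)²)*13)))/8 = (-140*2/(25*(1 + (4*25)*13)))/8 = (-140*2/(25*(1 + 100*13)))/8 = (-140*2/(25*(1 + 1300)))/8 = (-140/((⅛)*100*1301))/8 = (-140/32525/2)/8 = (-140*2/32525)/8 = (⅛)*(-56/6505) = -7/6505 ≈ -0.0010761)
61*o = 61*(-7/6505) = -427/6505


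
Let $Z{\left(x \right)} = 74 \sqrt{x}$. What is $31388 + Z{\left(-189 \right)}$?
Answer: $31388 + 222 i \sqrt{21} \approx 31388.0 + 1017.3 i$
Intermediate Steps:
$31388 + Z{\left(-189 \right)} = 31388 + 74 \sqrt{-189} = 31388 + 74 \cdot 3 i \sqrt{21} = 31388 + 222 i \sqrt{21}$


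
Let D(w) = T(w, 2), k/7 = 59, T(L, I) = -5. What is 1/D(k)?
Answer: -⅕ ≈ -0.20000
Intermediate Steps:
k = 413 (k = 7*59 = 413)
D(w) = -5
1/D(k) = 1/(-5) = -⅕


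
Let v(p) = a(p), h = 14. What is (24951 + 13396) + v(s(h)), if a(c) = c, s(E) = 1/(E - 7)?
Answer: 268430/7 ≈ 38347.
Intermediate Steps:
s(E) = 1/(-7 + E)
v(p) = p
(24951 + 13396) + v(s(h)) = (24951 + 13396) + 1/(-7 + 14) = 38347 + 1/7 = 38347 + ⅐ = 268430/7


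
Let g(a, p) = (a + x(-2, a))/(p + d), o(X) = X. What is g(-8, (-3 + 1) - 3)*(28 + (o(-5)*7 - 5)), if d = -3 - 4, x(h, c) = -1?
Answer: -9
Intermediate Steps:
d = -7
g(a, p) = (-1 + a)/(-7 + p) (g(a, p) = (a - 1)/(p - 7) = (-1 + a)/(-7 + p))
g(-8, (-3 + 1) - 3)*(28 + (o(-5)*7 - 5)) = ((-1 - 8)/(-7 + ((-3 + 1) - 3)))*(28 + (-5*7 - 5)) = (-9/(-7 + (-2 - 3)))*(28 + (-35 - 5)) = (-9/(-7 - 5))*(28 - 40) = (-9/(-12))*(-12) = -1/12*(-9)*(-12) = (3/4)*(-12) = -9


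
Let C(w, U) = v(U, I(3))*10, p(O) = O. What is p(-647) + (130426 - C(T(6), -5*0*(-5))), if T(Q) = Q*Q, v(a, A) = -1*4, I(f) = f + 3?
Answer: 129819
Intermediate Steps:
I(f) = 3 + f
v(a, A) = -4
T(Q) = Q²
C(w, U) = -40 (C(w, U) = -4*10 = -40)
p(-647) + (130426 - C(T(6), -5*0*(-5))) = -647 + (130426 - 1*(-40)) = -647 + (130426 + 40) = -647 + 130466 = 129819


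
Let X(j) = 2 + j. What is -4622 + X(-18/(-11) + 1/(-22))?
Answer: -101605/22 ≈ -4618.4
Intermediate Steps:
-4622 + X(-18/(-11) + 1/(-22)) = -4622 + (2 + (-18/(-11) + 1/(-22))) = -4622 + (2 + (-18*(-1/11) + 1*(-1/22))) = -4622 + (2 + (18/11 - 1/22)) = -4622 + (2 + 35/22) = -4622 + 79/22 = -101605/22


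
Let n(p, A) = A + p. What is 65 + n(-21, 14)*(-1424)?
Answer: 10033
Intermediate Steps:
65 + n(-21, 14)*(-1424) = 65 + (14 - 21)*(-1424) = 65 - 7*(-1424) = 65 + 9968 = 10033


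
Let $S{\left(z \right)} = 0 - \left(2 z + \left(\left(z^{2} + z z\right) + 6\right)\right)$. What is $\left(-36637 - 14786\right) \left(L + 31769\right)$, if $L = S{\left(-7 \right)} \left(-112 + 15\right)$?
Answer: $-2082580077$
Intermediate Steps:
$S{\left(z \right)} = -6 - 2 z - 2 z^{2}$ ($S{\left(z \right)} = 0 - \left(2 z + \left(\left(z^{2} + z^{2}\right) + 6\right)\right) = 0 - \left(2 z + \left(2 z^{2} + 6\right)\right) = 0 - \left(2 z + \left(6 + 2 z^{2}\right)\right) = 0 - \left(6 + 2 z + 2 z^{2}\right) = -6 - 2 z - 2 z^{2}$)
$L = 8730$ ($L = \left(-6 - -14 - 2 \left(-7\right)^{2}\right) \left(-112 + 15\right) = \left(-6 + 14 - 98\right) \left(-97\right) = \left(-90\right) \left(-97\right) = 8730$)
$\left(-36637 - 14786\right) \left(L + 31769\right) = \left(-36637 - 14786\right) \left(8730 + 31769\right) = \left(-51423\right) 40499 = -2082580077$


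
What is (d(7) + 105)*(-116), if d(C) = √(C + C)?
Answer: -12180 - 116*√14 ≈ -12614.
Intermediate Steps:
d(C) = √2*√C (d(C) = √(2*C) = √2*√C)
(d(7) + 105)*(-116) = (√2*√7 + 105)*(-116) = (√14 + 105)*(-116) = (105 + √14)*(-116) = -12180 - 116*√14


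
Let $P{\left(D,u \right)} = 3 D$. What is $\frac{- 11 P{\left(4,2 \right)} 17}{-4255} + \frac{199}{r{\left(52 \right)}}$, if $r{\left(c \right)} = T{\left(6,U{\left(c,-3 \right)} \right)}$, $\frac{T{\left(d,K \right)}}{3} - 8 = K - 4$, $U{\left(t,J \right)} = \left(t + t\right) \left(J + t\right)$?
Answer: $\frac{7035989}{13020300} \approx 0.54039$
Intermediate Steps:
$U{\left(t,J \right)} = 2 t \left(J + t\right)$
$T{\left(d,K \right)} = 12 + 3 K$ ($T{\left(d,K \right)} = 24 + 3 \left(K - 4\right) = 24 + 3 \left(-4 + K\right) = 24 + \left(-12 + 3 K\right) = 12 + 3 K$)
$r{\left(c \right)} = 12 + 6 c \left(-3 + c\right)$ ($r{\left(c \right)} = 12 + 3 \cdot 2 c \left(-3 + c\right) = 12 + 6 c \left(-3 + c\right)$)
$\frac{- 11 P{\left(4,2 \right)} 17}{-4255} + \frac{199}{r{\left(52 \right)}} = \frac{- 11 \cdot 3 \cdot 4 \cdot 17}{-4255} + \frac{199}{12 + 6 \cdot 52 \left(-3 + 52\right)} = \left(-11\right) 12 \cdot 17 \left(- \frac{1}{4255}\right) + \frac{199}{12 + 6 \cdot 52 \cdot 49} = \left(-132\right) 17 \left(- \frac{1}{4255}\right) + \frac{199}{12 + 15288} = \left(-2244\right) \left(- \frac{1}{4255}\right) + \frac{199}{15300} = \frac{2244}{4255} + 199 \cdot \frac{1}{15300} = \frac{2244}{4255} + \frac{199}{15300} = \frac{7035989}{13020300}$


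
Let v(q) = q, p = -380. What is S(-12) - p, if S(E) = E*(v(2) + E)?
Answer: 500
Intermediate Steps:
S(E) = E*(2 + E)
S(-12) - p = -12*(2 - 12) - 1*(-380) = -12*(-10) + 380 = 120 + 380 = 500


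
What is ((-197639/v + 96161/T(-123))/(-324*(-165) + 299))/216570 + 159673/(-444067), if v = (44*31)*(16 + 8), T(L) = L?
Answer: -831704897693184673439/2313056241808495360320 ≈ -0.35957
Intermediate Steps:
v = 32736 (v = 1364*24 = 32736)
((-197639/v + 96161/T(-123))/(-324*(-165) + 299))/216570 + 159673/(-444067) = ((-197639/32736 + 96161/(-123))/(-324*(-165) + 299))/216570 + 159673/(-444067) = ((-197639*1/32736 + 96161*(-1/123))/(53460 + 299))*(1/216570) + 159673*(-1/444067) = ((-197639/32736 - 96161/123)/53759)*(1/216570) - 159673/444067 = -352470677/447392*1/53759*(1/216570) - 159673/444067 = -352470677/24051346528*1/216570 - 159673/444067 = -352470677/5208800117568960 - 159673/444067 = -831704897693184673439/2313056241808495360320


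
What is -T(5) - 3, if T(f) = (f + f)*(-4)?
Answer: 37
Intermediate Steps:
T(f) = -8*f (T(f) = (2*f)*(-4) = -8*f)
-T(5) - 3 = -(-8)*5 - 3 = -1*(-40) - 3 = 40 - 3 = 37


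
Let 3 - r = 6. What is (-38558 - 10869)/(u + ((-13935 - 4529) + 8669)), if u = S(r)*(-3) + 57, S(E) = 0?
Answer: 49427/9738 ≈ 5.0757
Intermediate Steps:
r = -3 (r = 3 - 1*6 = 3 - 6 = -3)
u = 57 (u = 0*(-3) + 57 = 0 + 57 = 57)
(-38558 - 10869)/(u + ((-13935 - 4529) + 8669)) = (-38558 - 10869)/(57 + ((-13935 - 4529) + 8669)) = -49427/(57 + (-18464 + 8669)) = -49427/(57 - 9795) = -49427/(-9738) = -49427*(-1/9738) = 49427/9738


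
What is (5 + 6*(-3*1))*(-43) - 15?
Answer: 544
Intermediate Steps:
(5 + 6*(-3*1))*(-43) - 15 = (5 + 6*(-3))*(-43) - 15 = (5 - 18)*(-43) - 15 = -13*(-43) - 15 = 559 - 15 = 544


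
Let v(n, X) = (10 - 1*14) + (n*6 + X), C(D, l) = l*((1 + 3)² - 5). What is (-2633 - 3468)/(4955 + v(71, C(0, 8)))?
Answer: -6101/5465 ≈ -1.1164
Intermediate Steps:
C(D, l) = 11*l (C(D, l) = l*(4² - 5) = l*(16 - 5) = l*11 = 11*l)
v(n, X) = -4 + X + 6*n (v(n, X) = (10 - 14) + (6*n + X) = -4 + (X + 6*n) = -4 + X + 6*n)
(-2633 - 3468)/(4955 + v(71, C(0, 8))) = (-2633 - 3468)/(4955 + (-4 + 11*8 + 6*71)) = -6101/(4955 + (-4 + 88 + 426)) = -6101/(4955 + 510) = -6101/5465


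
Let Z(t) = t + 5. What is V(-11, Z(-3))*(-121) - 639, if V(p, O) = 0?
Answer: -639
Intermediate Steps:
Z(t) = 5 + t
V(-11, Z(-3))*(-121) - 639 = 0*(-121) - 639 = 0 - 639 = -639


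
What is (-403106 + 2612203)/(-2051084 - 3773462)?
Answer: -2209097/5824546 ≈ -0.37927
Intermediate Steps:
(-403106 + 2612203)/(-2051084 - 3773462) = 2209097/(-5824546) = 2209097*(-1/5824546) = -2209097/5824546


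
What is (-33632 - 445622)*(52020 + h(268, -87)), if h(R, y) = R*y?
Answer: -13756506816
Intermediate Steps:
(-33632 - 445622)*(52020 + h(268, -87)) = (-33632 - 445622)*(52020 + 268*(-87)) = -479254*(52020 - 23316) = -479254*28704 = -13756506816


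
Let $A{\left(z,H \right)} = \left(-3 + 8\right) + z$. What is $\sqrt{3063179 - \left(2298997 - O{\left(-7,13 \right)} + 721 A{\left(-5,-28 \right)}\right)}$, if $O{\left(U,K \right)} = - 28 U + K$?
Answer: $\sqrt{764391} \approx 874.29$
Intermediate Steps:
$A{\left(z,H \right)} = 5 + z$
$O{\left(U,K \right)} = K - 28 U$
$\sqrt{3063179 - \left(2298997 - O{\left(-7,13 \right)} + 721 A{\left(-5,-28 \right)}\right)} = \sqrt{3063179 - \left(2298788 + 721 \left(5 - 5\right)\right)} = \sqrt{3063179 + \left(\left(\left(-721\right) 0 + \left(13 + 196\right)\right) - 2298997\right)} = \sqrt{3063179 + \left(\left(0 + 209\right) - 2298997\right)} = \sqrt{3063179 + \left(209 - 2298997\right)} = \sqrt{3063179 - 2298788} = \sqrt{764391}$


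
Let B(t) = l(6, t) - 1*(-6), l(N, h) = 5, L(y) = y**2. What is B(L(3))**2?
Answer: 121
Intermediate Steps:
B(t) = 11 (B(t) = 5 - 1*(-6) = 5 + 6 = 11)
B(L(3))**2 = 11**2 = 121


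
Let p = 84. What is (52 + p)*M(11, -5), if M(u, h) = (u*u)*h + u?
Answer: -80784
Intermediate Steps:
M(u, h) = u + h*u² (M(u, h) = u²*h + u = h*u² + u = u + h*u²)
(52 + p)*M(11, -5) = (52 + 84)*(11*(1 - 5*11)) = 136*(11*(1 - 55)) = 136*(11*(-54)) = 136*(-594) = -80784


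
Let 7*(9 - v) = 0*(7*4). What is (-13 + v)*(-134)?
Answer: 536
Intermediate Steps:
v = 9 (v = 9 - 0*7*4 = 9 - 0*28 = 9 - ⅐*0 = 9 + 0 = 9)
(-13 + v)*(-134) = (-13 + 9)*(-134) = -4*(-134) = 536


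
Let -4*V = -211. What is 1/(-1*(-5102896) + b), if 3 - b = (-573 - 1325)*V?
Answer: 2/10406037 ≈ 1.9220e-7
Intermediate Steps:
V = 211/4 (V = -¼*(-211) = 211/4 ≈ 52.750)
b = 200245/2 (b = 3 - (-573 - 1325)*211/4 = 3 - (-1898)*211/4 = 3 - 1*(-200239/2) = 3 + 200239/2 = 200245/2 ≈ 1.0012e+5)
1/(-1*(-5102896) + b) = 1/(-1*(-5102896) + 200245/2) = 1/(5102896 + 200245/2) = 1/(10406037/2) = 2/10406037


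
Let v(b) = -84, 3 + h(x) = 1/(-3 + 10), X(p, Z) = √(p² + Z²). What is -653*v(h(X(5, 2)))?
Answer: 54852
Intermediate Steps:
X(p, Z) = √(Z² + p²)
h(x) = -20/7 (h(x) = -3 + 1/(-3 + 10) = -3 + 1/7 = -3 + ⅐ = -20/7)
-653*v(h(X(5, 2))) = -653*(-84) = 54852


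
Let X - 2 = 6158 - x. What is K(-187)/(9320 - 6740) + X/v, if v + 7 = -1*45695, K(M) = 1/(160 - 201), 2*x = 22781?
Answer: 5122561/44762570 ≈ 0.11444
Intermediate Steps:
x = 22781/2 (x = (½)*22781 = 22781/2 ≈ 11391.)
X = -10461/2 (X = 2 + (6158 - 1*22781/2) = 2 + (6158 - 22781/2) = 2 - 10465/2 = -10461/2 ≈ -5230.5)
K(M) = -1/41 (K(M) = 1/(-41) = -1/41)
v = -45702 (v = -7 - 1*45695 = -7 - 45695 = -45702)
K(-187)/(9320 - 6740) + X/v = -1/(41*(9320 - 6740)) - 10461/2/(-45702) = -1/41/2580 - 10461/2*(-1/45702) = -1/41*1/2580 + 3487/30468 = -1/105780 + 3487/30468 = 5122561/44762570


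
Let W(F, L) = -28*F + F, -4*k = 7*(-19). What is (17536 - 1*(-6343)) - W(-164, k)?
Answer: 19451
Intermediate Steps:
k = 133/4 (k = -7*(-19)/4 = -¼*(-133) = 133/4 ≈ 33.250)
W(F, L) = -27*F
(17536 - 1*(-6343)) - W(-164, k) = (17536 - 1*(-6343)) - (-27)*(-164) = (17536 + 6343) - 1*4428 = 23879 - 4428 = 19451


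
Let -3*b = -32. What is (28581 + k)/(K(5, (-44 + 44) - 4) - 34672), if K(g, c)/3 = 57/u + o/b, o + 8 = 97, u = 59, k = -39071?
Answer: 3961024/13081601 ≈ 0.30279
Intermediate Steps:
b = 32/3 (b = -⅓*(-32) = 32/3 ≈ 10.667)
o = 89 (o = -8 + 97 = 89)
K(g, c) = 52731/1888 (K(g, c) = 3*(57/59 + 89/(32/3)) = 3*(57*(1/59) + 89*(3/32)) = 3*(57/59 + 267/32) = 3*(17577/1888) = 52731/1888)
(28581 + k)/(K(5, (-44 + 44) - 4) - 34672) = (28581 - 39071)/(52731/1888 - 34672) = -10490/(-65408005/1888) = -10490*(-1888/65408005) = 3961024/13081601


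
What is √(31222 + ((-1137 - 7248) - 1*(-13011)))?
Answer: 2*√8962 ≈ 189.34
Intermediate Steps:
√(31222 + ((-1137 - 7248) - 1*(-13011))) = √(31222 + (-8385 + 13011)) = √(31222 + 4626) = √35848 = 2*√8962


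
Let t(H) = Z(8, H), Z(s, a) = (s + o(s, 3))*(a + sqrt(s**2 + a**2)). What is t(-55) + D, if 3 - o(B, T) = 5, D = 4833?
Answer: 4503 + 6*sqrt(3089) ≈ 4836.5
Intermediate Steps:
o(B, T) = -2 (o(B, T) = 3 - 1*5 = 3 - 5 = -2)
Z(s, a) = (-2 + s)*(a + sqrt(a**2 + s**2)) (Z(s, a) = (s - 2)*(a + sqrt(s**2 + a**2)) = (-2 + s)*(a + sqrt(a**2 + s**2)))
t(H) = 6*H + 6*sqrt(64 + H**2) (t(H) = -2*H - 2*sqrt(H**2 + 8**2) + H*8 + 8*sqrt(H**2 + 8**2) = -2*H - 2*sqrt(H**2 + 64) + 8*H + 8*sqrt(H**2 + 64) = -2*H - 2*sqrt(64 + H**2) + 8*H + 8*sqrt(64 + H**2) = 6*H + 6*sqrt(64 + H**2))
t(-55) + D = (6*(-55) + 6*sqrt(64 + (-55)**2)) + 4833 = (-330 + 6*sqrt(64 + 3025)) + 4833 = (-330 + 6*sqrt(3089)) + 4833 = 4503 + 6*sqrt(3089)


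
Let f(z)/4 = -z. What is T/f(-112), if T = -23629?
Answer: -23629/448 ≈ -52.743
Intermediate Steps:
f(z) = -4*z (f(z) = 4*(-z) = -4*z)
T/f(-112) = -23629/((-4*(-112))) = -23629/448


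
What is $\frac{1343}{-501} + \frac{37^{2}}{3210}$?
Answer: $- \frac{1208387}{536070} \approx -2.2542$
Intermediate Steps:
$\frac{1343}{-501} + \frac{37^{2}}{3210} = 1343 \left(- \frac{1}{501}\right) + 1369 \cdot \frac{1}{3210} = - \frac{1343}{501} + \frac{1369}{3210} = - \frac{1208387}{536070}$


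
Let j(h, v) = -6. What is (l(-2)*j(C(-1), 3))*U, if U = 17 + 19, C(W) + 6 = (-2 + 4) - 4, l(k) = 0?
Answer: 0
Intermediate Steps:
C(W) = -8 (C(W) = -6 + ((-2 + 4) - 4) = -6 + (2 - 4) = -6 - 2 = -8)
U = 36
(l(-2)*j(C(-1), 3))*U = (0*(-6))*36 = 0*36 = 0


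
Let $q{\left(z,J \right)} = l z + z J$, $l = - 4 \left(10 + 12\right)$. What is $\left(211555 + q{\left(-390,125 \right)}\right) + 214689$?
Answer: $411814$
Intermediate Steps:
$l = -88$ ($l = \left(-4\right) 22 = -88$)
$q{\left(z,J \right)} = - 88 z + J z$ ($q{\left(z,J \right)} = - 88 z + z J = - 88 z + J z$)
$\left(211555 + q{\left(-390,125 \right)}\right) + 214689 = \left(211555 - 390 \left(-88 + 125\right)\right) + 214689 = \left(211555 - 14430\right) + 214689 = 197125 + 214689 = 411814$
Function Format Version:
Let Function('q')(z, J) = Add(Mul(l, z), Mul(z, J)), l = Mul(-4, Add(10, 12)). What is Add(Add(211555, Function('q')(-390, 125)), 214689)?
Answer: 411814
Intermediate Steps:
l = -88 (l = Mul(-4, 22) = -88)
Function('q')(z, J) = Add(Mul(-88, z), Mul(J, z)) (Function('q')(z, J) = Add(Mul(-88, z), Mul(z, J)) = Add(Mul(-88, z), Mul(J, z)))
Add(Add(211555, Function('q')(-390, 125)), 214689) = Add(Add(211555, Mul(-390, Add(-88, 125))), 214689) = Add(Add(211555, Mul(-390, 37)), 214689) = Add(Add(211555, -14430), 214689) = Add(197125, 214689) = 411814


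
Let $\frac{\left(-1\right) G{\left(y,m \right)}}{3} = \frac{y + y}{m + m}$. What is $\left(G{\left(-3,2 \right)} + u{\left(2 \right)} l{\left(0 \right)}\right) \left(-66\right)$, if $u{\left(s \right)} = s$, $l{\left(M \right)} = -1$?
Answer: $-165$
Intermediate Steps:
$G{\left(y,m \right)} = - \frac{3 y}{m}$ ($G{\left(y,m \right)} = - 3 \frac{y + y}{m + m} = - 3 \frac{2 y}{2 m} = - 3 \cdot 2 y \frac{1}{2 m} = - 3 \frac{y}{m} = - \frac{3 y}{m}$)
$\left(G{\left(-3,2 \right)} + u{\left(2 \right)} l{\left(0 \right)}\right) \left(-66\right) = \left(\left(-3\right) \left(-3\right) \frac{1}{2} + 2 \left(-1\right)\right) \left(-66\right) = \left(\left(-3\right) \left(-3\right) \frac{1}{2} - 2\right) \left(-66\right) = \left(\frac{9}{2} - 2\right) \left(-66\right) = \frac{5}{2} \left(-66\right) = -165$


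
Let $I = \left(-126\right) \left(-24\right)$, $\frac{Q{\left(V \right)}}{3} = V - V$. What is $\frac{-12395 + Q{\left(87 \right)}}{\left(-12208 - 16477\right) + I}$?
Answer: $\frac{185}{383} \approx 0.48303$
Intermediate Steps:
$Q{\left(V \right)} = 0$ ($Q{\left(V \right)} = 3 \left(V - V\right) = 3 \cdot 0 = 0$)
$I = 3024$
$\frac{-12395 + Q{\left(87 \right)}}{\left(-12208 - 16477\right) + I} = \frac{-12395 + 0}{\left(-12208 - 16477\right) + 3024} = - \frac{12395}{\left(-12208 - 16477\right) + 3024} = - \frac{12395}{-28685 + 3024} = - \frac{12395}{-25661} = \left(-12395\right) \left(- \frac{1}{25661}\right) = \frac{185}{383}$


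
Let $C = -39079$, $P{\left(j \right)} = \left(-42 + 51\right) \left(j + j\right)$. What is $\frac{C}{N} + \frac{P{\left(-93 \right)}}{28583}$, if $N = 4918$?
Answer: $- \frac{1125227789}{140571194} \approx -8.0047$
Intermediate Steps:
$P{\left(j \right)} = 18 j$ ($P{\left(j \right)} = 9 \cdot 2 j = 18 j$)
$\frac{C}{N} + \frac{P{\left(-93 \right)}}{28583} = - \frac{39079}{4918} + \frac{18 \left(-93\right)}{28583} = \left(-39079\right) \frac{1}{4918} - \frac{1674}{28583} = - \frac{39079}{4918} - \frac{1674}{28583} = - \frac{1125227789}{140571194}$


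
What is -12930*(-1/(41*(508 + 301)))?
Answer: 12930/33169 ≈ 0.38982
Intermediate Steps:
-12930*(-1/(41*(508 + 301))) = -12930/(809*(-41)) = -12930/(-33169) = -12930*(-1/33169) = 12930/33169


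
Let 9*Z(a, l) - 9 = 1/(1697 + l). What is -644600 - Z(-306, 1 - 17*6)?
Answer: -9259048765/14364 ≈ -6.4460e+5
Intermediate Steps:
Z(a, l) = 1 + 1/(9*(1697 + l))
-644600 - Z(-306, 1 - 17*6) = -644600 - (15274/9 + (1 - 17*6))/(1697 + (1 - 17*6)) = -644600 - (15274/9 + (1 - 102))/(1697 + (1 - 102)) = -644600 - (15274/9 - 101)/(1697 - 101) = -644600 - 14365/(1596*9) = -644600 - 1*14365/14364 = -644600 - 14365/14364 = -9259048765/14364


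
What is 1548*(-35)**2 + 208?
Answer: 1896508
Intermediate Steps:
1548*(-35)**2 + 208 = 1548*1225 + 208 = 1896300 + 208 = 1896508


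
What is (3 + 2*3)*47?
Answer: 423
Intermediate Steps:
(3 + 2*3)*47 = (3 + 6)*47 = 9*47 = 423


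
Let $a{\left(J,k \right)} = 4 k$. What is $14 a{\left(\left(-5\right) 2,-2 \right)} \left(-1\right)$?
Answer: $112$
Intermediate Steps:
$14 a{\left(\left(-5\right) 2,-2 \right)} \left(-1\right) = 14 \cdot 4 \left(-2\right) \left(-1\right) = 14 \left(-8\right) \left(-1\right) = \left(-112\right) \left(-1\right) = 112$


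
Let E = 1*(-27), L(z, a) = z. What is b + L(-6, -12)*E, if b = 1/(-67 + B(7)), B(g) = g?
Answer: 9719/60 ≈ 161.98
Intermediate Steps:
b = -1/60 (b = 1/(-67 + 7) = 1/(-60) = -1/60 ≈ -0.016667)
E = -27
b + L(-6, -12)*E = -1/60 - 6*(-27) = -1/60 + 162 = 9719/60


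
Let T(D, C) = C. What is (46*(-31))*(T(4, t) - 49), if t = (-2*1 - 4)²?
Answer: 18538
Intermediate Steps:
t = 36 (t = (-2 - 4)² = (-6)² = 36)
(46*(-31))*(T(4, t) - 49) = (46*(-31))*(36 - 49) = -1426*(-13) = 18538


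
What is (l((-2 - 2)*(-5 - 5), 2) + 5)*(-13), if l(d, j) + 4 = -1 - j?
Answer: 26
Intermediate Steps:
l(d, j) = -5 - j (l(d, j) = -4 + (-1 - j) = -5 - j)
(l((-2 - 2)*(-5 - 5), 2) + 5)*(-13) = ((-5 - 1*2) + 5)*(-13) = ((-5 - 2) + 5)*(-13) = (-7 + 5)*(-13) = -2*(-13) = 26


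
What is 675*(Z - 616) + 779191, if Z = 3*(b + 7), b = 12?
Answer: 401866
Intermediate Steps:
Z = 57 (Z = 3*(12 + 7) = 3*19 = 57)
675*(Z - 616) + 779191 = 675*(57 - 616) + 779191 = 675*(-559) + 779191 = -377325 + 779191 = 401866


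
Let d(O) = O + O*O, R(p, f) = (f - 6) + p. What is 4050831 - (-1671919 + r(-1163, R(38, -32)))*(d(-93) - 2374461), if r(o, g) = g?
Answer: -3955597470864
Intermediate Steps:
R(p, f) = -6 + f + p (R(p, f) = (-6 + f) + p = -6 + f + p)
d(O) = O + O²
4050831 - (-1671919 + r(-1163, R(38, -32)))*(d(-93) - 2374461) = 4050831 - (-1671919 + (-6 - 32 + 38))*(-93*(1 - 93) - 2374461) = 4050831 - (-1671919 + 0)*(-93*(-92) - 2374461) = 4050831 - (-1671919)*(8556 - 2374461) = 4050831 - (-1671919)*(-2365905) = 4050831 - 1*3955601521695 = 4050831 - 3955601521695 = -3955597470864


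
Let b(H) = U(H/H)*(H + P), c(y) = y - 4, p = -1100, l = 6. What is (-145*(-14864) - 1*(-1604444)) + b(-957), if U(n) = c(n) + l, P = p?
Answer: 3753553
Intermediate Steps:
P = -1100
c(y) = -4 + y
U(n) = 2 + n (U(n) = (-4 + n) + 6 = 2 + n)
b(H) = -3300 + 3*H (b(H) = (2 + H/H)*(H - 1100) = (2 + 1)*(-1100 + H) = 3*(-1100 + H) = -3300 + 3*H)
(-145*(-14864) - 1*(-1604444)) + b(-957) = (-145*(-14864) - 1*(-1604444)) + (-3300 + 3*(-957)) = (2155280 + 1604444) + (-3300 - 2871) = 3759724 - 6171 = 3753553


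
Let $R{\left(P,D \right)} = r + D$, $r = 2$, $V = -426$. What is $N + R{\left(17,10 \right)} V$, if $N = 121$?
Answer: $-4991$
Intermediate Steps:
$R{\left(P,D \right)} = 2 + D$
$N + R{\left(17,10 \right)} V = 121 + \left(2 + 10\right) \left(-426\right) = 121 + 12 \left(-426\right) = 121 - 5112 = -4991$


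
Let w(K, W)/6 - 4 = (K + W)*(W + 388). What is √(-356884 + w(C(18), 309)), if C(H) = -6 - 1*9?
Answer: 2*√218162 ≈ 934.16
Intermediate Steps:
C(H) = -15 (C(H) = -6 - 9 = -15)
w(K, W) = 24 + 6*(388 + W)*(K + W) (w(K, W) = 24 + 6*((K + W)*(W + 388)) = 24 + 6*((K + W)*(388 + W)) = 24 + 6*((388 + W)*(K + W)) = 24 + 6*(388 + W)*(K + W))
√(-356884 + w(C(18), 309)) = √(-356884 + (24 + 6*309² + 2328*(-15) + 2328*309 + 6*(-15)*309)) = √(-356884 + (24 + 6*95481 - 34920 + 719352 - 27810)) = √(-356884 + (24 + 572886 - 34920 + 719352 - 27810)) = √(-356884 + 1229532) = √872648 = 2*√218162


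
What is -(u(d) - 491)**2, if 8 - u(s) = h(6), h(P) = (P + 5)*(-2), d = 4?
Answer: -212521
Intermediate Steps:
h(P) = -10 - 2*P (h(P) = (5 + P)*(-2) = -10 - 2*P)
u(s) = 30 (u(s) = 8 - (-10 - 2*6) = 8 - (-10 - 12) = 8 - 1*(-22) = 8 + 22 = 30)
-(u(d) - 491)**2 = -(30 - 491)**2 = -1*(-461)**2 = -1*212521 = -212521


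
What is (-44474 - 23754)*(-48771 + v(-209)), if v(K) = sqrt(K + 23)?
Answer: 3327547788 - 68228*I*sqrt(186) ≈ 3.3275e+9 - 9.3051e+5*I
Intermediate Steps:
v(K) = sqrt(23 + K)
(-44474 - 23754)*(-48771 + v(-209)) = (-44474 - 23754)*(-48771 + sqrt(23 - 209)) = -68228*(-48771 + sqrt(-186)) = -68228*(-48771 + I*sqrt(186)) = 3327547788 - 68228*I*sqrt(186)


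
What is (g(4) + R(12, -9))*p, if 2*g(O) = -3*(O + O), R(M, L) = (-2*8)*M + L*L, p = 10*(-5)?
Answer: 6150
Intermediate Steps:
p = -50
R(M, L) = L² - 16*M (R(M, L) = -16*M + L² = L² - 16*M)
g(O) = -3*O (g(O) = (-3*(O + O))/2 = (-6*O)/2 = -3*O)
(g(4) + R(12, -9))*p = (-3*4 + ((-9)² - 16*12))*(-50) = (-12 + (81 - 192))*(-50) = (-12 - 111)*(-50) = -123*(-50) = 6150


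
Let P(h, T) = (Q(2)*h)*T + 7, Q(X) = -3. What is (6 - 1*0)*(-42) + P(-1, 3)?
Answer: -236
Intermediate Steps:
P(h, T) = 7 - 3*T*h (P(h, T) = (-3*h)*T + 7 = -3*T*h + 7 = 7 - 3*T*h)
(6 - 1*0)*(-42) + P(-1, 3) = (6 - 1*0)*(-42) + (7 - 3*3*(-1)) = (6 + 0)*(-42) + (7 + 9) = 6*(-42) + 16 = -252 + 16 = -236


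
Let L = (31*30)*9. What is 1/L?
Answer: 1/8370 ≈ 0.00011947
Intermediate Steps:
L = 8370 (L = 930*9 = 8370)
1/L = 1/8370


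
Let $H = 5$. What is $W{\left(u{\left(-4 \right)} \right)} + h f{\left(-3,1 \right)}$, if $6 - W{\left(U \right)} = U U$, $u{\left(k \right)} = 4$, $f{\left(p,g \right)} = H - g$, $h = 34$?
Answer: $126$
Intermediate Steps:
$f{\left(p,g \right)} = 5 - g$
$W{\left(U \right)} = 6 - U^{2}$ ($W{\left(U \right)} = 6 - U U = 6 - U^{2}$)
$W{\left(u{\left(-4 \right)} \right)} + h f{\left(-3,1 \right)} = \left(6 - 4^{2}\right) + 34 \left(5 - 1\right) = \left(6 - 16\right) + 34 \left(5 - 1\right) = \left(6 - 16\right) + 34 \cdot 4 = -10 + 136 = 126$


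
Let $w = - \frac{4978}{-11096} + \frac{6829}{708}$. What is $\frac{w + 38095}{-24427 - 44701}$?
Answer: $- \frac{492355921}{893202888} \approx -0.55122$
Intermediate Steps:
$w = \frac{130426}{12921}$ ($w = \left(-4978\right) \left(- \frac{1}{11096}\right) + 6829 \cdot \frac{1}{708} = \frac{131}{292} + \frac{6829}{708} = \frac{130426}{12921} \approx 10.094$)
$\frac{w + 38095}{-24427 - 44701} = \frac{\frac{130426}{12921} + 38095}{-24427 - 44701} = \frac{492355921}{12921 \left(-69128\right)} = \frac{492355921}{12921} \left(- \frac{1}{69128}\right) = - \frac{492355921}{893202888}$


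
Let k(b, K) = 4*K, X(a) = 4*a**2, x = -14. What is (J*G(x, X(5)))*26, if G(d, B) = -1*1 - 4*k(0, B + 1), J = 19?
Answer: -798798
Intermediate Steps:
G(d, B) = -17 - 16*B (G(d, B) = -1*1 - 16*(B + 1) = -1 - 16*(1 + B) = -1 - 4*(4 + 4*B) = -1 + (-16 - 16*B) = -17 - 16*B)
(J*G(x, X(5)))*26 = (19*(-17 - 64*5**2))*26 = (19*(-17 - 64*25))*26 = (19*(-17 - 16*100))*26 = (19*(-17 - 1600))*26 = (19*(-1617))*26 = -30723*26 = -798798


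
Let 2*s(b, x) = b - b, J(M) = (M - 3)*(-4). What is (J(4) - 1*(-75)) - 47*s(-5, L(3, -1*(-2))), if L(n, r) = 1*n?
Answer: 71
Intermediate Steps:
L(n, r) = n
J(M) = 12 - 4*M (J(M) = (-3 + M)*(-4) = 12 - 4*M)
s(b, x) = 0 (s(b, x) = (b - b)/2 = (½)*0 = 0)
(J(4) - 1*(-75)) - 47*s(-5, L(3, -1*(-2))) = ((12 - 4*4) - 1*(-75)) - 47*0 = ((12 - 16) + 75) + 0 = (-4 + 75) + 0 = 71 + 0 = 71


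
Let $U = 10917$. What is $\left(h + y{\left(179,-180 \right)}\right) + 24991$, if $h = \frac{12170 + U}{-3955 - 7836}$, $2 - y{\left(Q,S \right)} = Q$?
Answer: $\frac{292558787}{11791} \approx 24812.0$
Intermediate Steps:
$y{\left(Q,S \right)} = 2 - Q$
$h = - \frac{23087}{11791}$ ($h = \frac{12170 + 10917}{-3955 - 7836} = \frac{23087}{-11791} = 23087 \left(- \frac{1}{11791}\right) = - \frac{23087}{11791} \approx -1.958$)
$\left(h + y{\left(179,-180 \right)}\right) + 24991 = \left(- \frac{23087}{11791} + \left(2 - 179\right)\right) + 24991 = \left(- \frac{23087}{11791} - 177\right) + 24991 = - \frac{2110094}{11791} + 24991 = \frac{292558787}{11791}$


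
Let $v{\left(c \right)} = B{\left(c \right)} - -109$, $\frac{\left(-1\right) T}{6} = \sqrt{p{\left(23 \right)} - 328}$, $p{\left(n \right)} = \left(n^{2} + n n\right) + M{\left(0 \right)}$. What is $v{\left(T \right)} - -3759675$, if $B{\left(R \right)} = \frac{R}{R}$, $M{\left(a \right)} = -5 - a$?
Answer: $3759785$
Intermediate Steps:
$B{\left(R \right)} = 1$
$p{\left(n \right)} = -5 + 2 n^{2}$ ($p{\left(n \right)} = \left(n^{2} + n n\right) - 5 = \left(n^{2} + n^{2}\right) + \left(-5 + 0\right) = 2 n^{2} - 5 = -5 + 2 n^{2}$)
$T = - 30 \sqrt{29}$ ($T = - 6 \sqrt{\left(-5 + 2 \cdot 23^{2}\right) - 328} = - 6 \sqrt{\left(-5 + 2 \cdot 529\right) - 328} = - 6 \sqrt{\left(-5 + 1058\right) - 328} = - 6 \sqrt{1053 - 328} = - 6 \sqrt{725} = - 6 \cdot 5 \sqrt{29} = - 30 \sqrt{29} \approx -161.55$)
$v{\left(c \right)} = 110$ ($v{\left(c \right)} = 1 - -109 = 1 + 109 = 110$)
$v{\left(T \right)} - -3759675 = 110 - -3759675 = 110 + 3759675 = 3759785$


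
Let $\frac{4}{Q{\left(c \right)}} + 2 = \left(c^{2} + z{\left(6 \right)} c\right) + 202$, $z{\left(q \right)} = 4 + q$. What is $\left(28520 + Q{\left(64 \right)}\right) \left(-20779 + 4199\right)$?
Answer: $- \frac{291755615490}{617} \approx -4.7286 \cdot 10^{8}$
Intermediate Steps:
$Q{\left(c \right)} = \frac{4}{200 + c^{2} + 10 c}$ ($Q{\left(c \right)} = \frac{4}{-2 + \left(\left(c^{2} + \left(4 + 6\right) c\right) + 202\right)} = \frac{4}{-2 + \left(\left(c^{2} + 10 c\right) + 202\right)} = \frac{4}{-2 + \left(202 + c^{2} + 10 c\right)} = \frac{4}{200 + c^{2} + 10 c}$)
$\left(28520 + Q{\left(64 \right)}\right) \left(-20779 + 4199\right) = \left(28520 + \frac{4}{200 + 64^{2} + 10 \cdot 64}\right) \left(-20779 + 4199\right) = \left(28520 + \frac{4}{200 + 4096 + 640}\right) \left(-16580\right) = \left(28520 + \frac{4}{4936}\right) \left(-16580\right) = \left(28520 + 4 \cdot \frac{1}{4936}\right) \left(-16580\right) = \left(28520 + \frac{1}{1234}\right) \left(-16580\right) = \frac{35193681}{1234} \left(-16580\right) = - \frac{291755615490}{617}$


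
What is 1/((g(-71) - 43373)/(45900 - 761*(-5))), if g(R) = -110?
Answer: -49705/43483 ≈ -1.1431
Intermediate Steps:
1/((g(-71) - 43373)/(45900 - 761*(-5))) = 1/((-110 - 43373)/(45900 - 761*(-5))) = 1/(-43483/(45900 + 3805)) = 1/(-43483/49705) = -49705/43483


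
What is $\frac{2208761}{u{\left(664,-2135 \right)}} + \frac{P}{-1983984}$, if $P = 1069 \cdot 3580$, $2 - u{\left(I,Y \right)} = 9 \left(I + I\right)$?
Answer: $- \frac{553484921603}{2963576100} \approx -186.76$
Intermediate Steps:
$u{\left(I,Y \right)} = 2 - 18 I$ ($u{\left(I,Y \right)} = 2 - 9 \left(I + I\right) = 2 - 9 \cdot 2 I = 2 - 18 I$)
$P = 3827020$
$\frac{2208761}{u{\left(664,-2135 \right)}} + \frac{P}{-1983984} = \frac{2208761}{2 - 11952} + \frac{3827020}{-1983984} = \frac{2208761}{2 - 11952} + 3827020 \left(- \frac{1}{1983984}\right) = \frac{2208761}{-11950} - \frac{956755}{495996} = 2208761 \left(- \frac{1}{11950}\right) - \frac{956755}{495996} = - \frac{2208761}{11950} - \frac{956755}{495996} = - \frac{553484921603}{2963576100}$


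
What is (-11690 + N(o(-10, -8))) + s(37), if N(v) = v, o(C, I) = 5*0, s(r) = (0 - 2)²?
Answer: -11686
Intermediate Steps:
s(r) = 4 (s(r) = (-2)² = 4)
o(C, I) = 0
(-11690 + N(o(-10, -8))) + s(37) = (-11690 + 0) + 4 = -11690 + 4 = -11686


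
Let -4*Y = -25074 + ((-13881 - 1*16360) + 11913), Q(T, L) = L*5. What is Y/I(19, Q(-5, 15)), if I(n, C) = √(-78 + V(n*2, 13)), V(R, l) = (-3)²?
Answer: -21701*I*√69/138 ≈ -1306.2*I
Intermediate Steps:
V(R, l) = 9
Q(T, L) = 5*L
I(n, C) = I*√69 (I(n, C) = √(-78 + 9) = √(-69) = I*√69)
Y = 21701/2 (Y = -(-25074 + ((-13881 - 1*16360) + 11913))/4 = -(-25074 + ((-13881 - 16360) + 11913))/4 = -(-25074 + (-30241 + 11913))/4 = -(-25074 - 18328)/4 = -¼*(-43402) = 21701/2 ≈ 10851.)
Y/I(19, Q(-5, 15)) = 21701/(2*((I*√69))) = 21701*(-I*√69/69)/2 = -21701*I*√69/138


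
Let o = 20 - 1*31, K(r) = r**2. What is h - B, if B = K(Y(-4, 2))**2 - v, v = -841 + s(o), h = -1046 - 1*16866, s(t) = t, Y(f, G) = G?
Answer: -18780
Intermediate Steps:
o = -11 (o = 20 - 31 = -11)
h = -17912 (h = -1046 - 16866 = -17912)
v = -852 (v = -841 - 11 = -852)
B = 868 (B = (2**2)**2 - 1*(-852) = 4**2 + 852 = 16 + 852 = 868)
h - B = -17912 - 1*868 = -17912 - 868 = -18780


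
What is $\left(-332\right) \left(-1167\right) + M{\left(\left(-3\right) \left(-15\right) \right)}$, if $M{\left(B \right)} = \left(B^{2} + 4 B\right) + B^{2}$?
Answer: $391674$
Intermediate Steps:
$M{\left(B \right)} = 2 B^{2} + 4 B$
$\left(-332\right) \left(-1167\right) + M{\left(\left(-3\right) \left(-15\right) \right)} = \left(-332\right) \left(-1167\right) + 2 \left(\left(-3\right) \left(-15\right)\right) \left(2 - -45\right) = 387444 + 2 \cdot 45 \left(2 + 45\right) = 387444 + 2 \cdot 45 \cdot 47 = 387444 + 4230 = 391674$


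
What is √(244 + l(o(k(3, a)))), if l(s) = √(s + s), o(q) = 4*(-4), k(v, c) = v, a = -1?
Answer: 2*√(61 + I*√2) ≈ 15.622 + 0.18106*I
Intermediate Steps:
o(q) = -16
l(s) = √2*√s (l(s) = √(2*s) = √2*√s)
√(244 + l(o(k(3, a)))) = √(244 + √2*√(-16)) = √(244 + √2*(4*I)) = √(244 + 4*I*√2)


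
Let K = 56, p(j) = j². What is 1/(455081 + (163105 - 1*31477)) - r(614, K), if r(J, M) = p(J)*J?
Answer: -135808784944695/586709 ≈ -2.3148e+8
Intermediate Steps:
r(J, M) = J³ (r(J, M) = J²*J = J³)
1/(455081 + (163105 - 1*31477)) - r(614, K) = 1/(455081 + (163105 - 1*31477)) - 1*614³ = 1/(455081 + (163105 - 31477)) - 1*231475544 = 1/(455081 + 131628) - 231475544 = 1/586709 - 231475544 = -135808784944695/586709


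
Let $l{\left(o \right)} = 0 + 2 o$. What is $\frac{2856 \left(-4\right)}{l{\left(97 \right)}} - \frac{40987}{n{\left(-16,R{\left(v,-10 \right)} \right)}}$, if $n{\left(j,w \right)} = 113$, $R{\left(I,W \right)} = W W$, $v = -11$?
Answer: $- \frac{4621195}{10961} \approx -421.6$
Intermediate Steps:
$R{\left(I,W \right)} = W^{2}$
$l{\left(o \right)} = 2 o$
$\frac{2856 \left(-4\right)}{l{\left(97 \right)}} - \frac{40987}{n{\left(-16,R{\left(v,-10 \right)} \right)}} = \frac{2856 \left(-4\right)}{2 \cdot 97} - \frac{40987}{113} = - \frac{11424}{194} - \frac{40987}{113} = \left(-11424\right) \frac{1}{194} - \frac{40987}{113} = - \frac{5712}{97} - \frac{40987}{113} = - \frac{4621195}{10961}$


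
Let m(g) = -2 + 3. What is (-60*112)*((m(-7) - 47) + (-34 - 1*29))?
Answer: 732480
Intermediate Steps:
m(g) = 1
(-60*112)*((m(-7) - 47) + (-34 - 1*29)) = (-60*112)*((1 - 47) + (-34 - 1*29)) = -6720*(-46 + (-34 - 29)) = -6720*(-46 - 63) = -6720*(-109) = 732480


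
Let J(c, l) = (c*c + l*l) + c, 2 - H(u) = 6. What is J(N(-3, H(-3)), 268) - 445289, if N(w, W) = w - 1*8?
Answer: -373355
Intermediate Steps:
H(u) = -4 (H(u) = 2 - 1*6 = 2 - 6 = -4)
N(w, W) = -8 + w (N(w, W) = w - 8 = -8 + w)
J(c, l) = c + c² + l² (J(c, l) = (c² + l²) + c = c + c² + l²)
J(N(-3, H(-3)), 268) - 445289 = ((-8 - 3) + (-8 - 3)² + 268²) - 445289 = (-11 + (-11)² + 71824) - 445289 = (-11 + 121 + 71824) - 445289 = 71934 - 445289 = -373355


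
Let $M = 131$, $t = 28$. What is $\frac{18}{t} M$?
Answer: $\frac{1179}{14} \approx 84.214$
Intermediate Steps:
$\frac{18}{t} M = \frac{18}{28} \cdot 131 = 18 \cdot \frac{1}{28} \cdot 131 = \frac{9}{14} \cdot 131 = \frac{1179}{14}$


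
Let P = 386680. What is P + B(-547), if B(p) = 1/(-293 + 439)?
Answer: 56455281/146 ≈ 3.8668e+5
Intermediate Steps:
B(p) = 1/146
P + B(-547) = 386680 + 1/146 = 56455281/146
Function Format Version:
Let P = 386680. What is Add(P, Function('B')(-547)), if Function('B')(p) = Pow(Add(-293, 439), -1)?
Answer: Rational(56455281, 146) ≈ 3.8668e+5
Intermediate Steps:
Function('B')(p) = Rational(1, 146) (Function('B')(p) = Pow(146, -1) = Rational(1, 146))
Add(P, Function('B')(-547)) = Add(386680, Rational(1, 146)) = Rational(56455281, 146)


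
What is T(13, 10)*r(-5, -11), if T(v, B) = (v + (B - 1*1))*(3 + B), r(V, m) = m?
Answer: -3146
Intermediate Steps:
T(v, B) = (3 + B)*(-1 + B + v) (T(v, B) = (v + (B - 1))*(3 + B) = (v + (-1 + B))*(3 + B) = (-1 + B + v)*(3 + B) = (3 + B)*(-1 + B + v))
T(13, 10)*r(-5, -11) = (-3 + 10**2 + 2*10 + 3*13 + 10*13)*(-11) = (-3 + 100 + 20 + 39 + 130)*(-11) = 286*(-11) = -3146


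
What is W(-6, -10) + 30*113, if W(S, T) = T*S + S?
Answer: 3444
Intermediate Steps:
W(S, T) = S + S*T (W(S, T) = S*T + S = S + S*T)
W(-6, -10) + 30*113 = -6*(1 - 10) + 30*113 = -6*(-9) + 3390 = 54 + 3390 = 3444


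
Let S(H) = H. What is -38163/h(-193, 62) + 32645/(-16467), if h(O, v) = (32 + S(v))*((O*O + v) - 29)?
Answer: -115033093781/57708733236 ≈ -1.9933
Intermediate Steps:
h(O, v) = (32 + v)*(-29 + v + O²) (h(O, v) = (32 + v)*((O*O + v) - 29) = (32 + v)*((O² + v) - 29) = (32 + v)*((v + O²) - 29) = (32 + v)*(-29 + v + O²))
-38163/h(-193, 62) + 32645/(-16467) = -38163/(-928 + 62² + 3*62 + 32*(-193)² + 62*(-193)²) + 32645/(-16467) = -38163/(-928 + 3844 + 186 + 32*37249 + 62*37249) + 32645*(-1/16467) = -38163/(-928 + 3844 + 186 + 1191968 + 2309438) - 32645/16467 = -38163/3504508 - 32645/16467 = -115033093781/57708733236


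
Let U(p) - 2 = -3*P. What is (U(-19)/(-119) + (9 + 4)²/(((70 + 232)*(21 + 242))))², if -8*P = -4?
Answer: 96059601/22333629867409 ≈ 4.3011e-6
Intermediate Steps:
P = ½ (P = -⅛*(-4) = ½ ≈ 0.50000)
U(p) = ½ (U(p) = 2 - 3*½ = 2 - 3/2 = ½)
(U(-19)/(-119) + (9 + 4)²/(((70 + 232)*(21 + 242))))² = ((½)/(-119) + (9 + 4)²/(((70 + 232)*(21 + 242))))² = ((½)*(-1/119) + 13²/((302*263)))² = (-1/238 + 169/79426)² = (-9801/4725847)² = 96059601/22333629867409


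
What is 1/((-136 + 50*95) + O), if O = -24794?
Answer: -1/20180 ≈ -4.9554e-5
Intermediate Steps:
1/((-136 + 50*95) + O) = 1/((-136 + 50*95) - 24794) = 1/((-136 + 4750) - 24794) = 1/(4614 - 24794) = 1/(-20180) = -1/20180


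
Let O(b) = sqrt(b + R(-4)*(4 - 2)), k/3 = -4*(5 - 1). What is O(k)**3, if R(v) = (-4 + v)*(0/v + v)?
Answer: 64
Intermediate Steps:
R(v) = v*(-4 + v) (R(v) = (-4 + v)*(0 + v) = (-4 + v)*v = v*(-4 + v))
k = -48 (k = 3*(-4*(5 - 1)) = 3*(-4*4) = 3*(-16) = -48)
O(b) = sqrt(64 + b) (O(b) = sqrt(b + (-4*(-4 - 4))*(4 - 2)) = sqrt(b - 4*(-8)*2) = sqrt(b + 32*2) = sqrt(b + 64) = sqrt(64 + b))
O(k)**3 = (sqrt(64 - 48))**3 = (sqrt(16))**3 = 4**3 = 64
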